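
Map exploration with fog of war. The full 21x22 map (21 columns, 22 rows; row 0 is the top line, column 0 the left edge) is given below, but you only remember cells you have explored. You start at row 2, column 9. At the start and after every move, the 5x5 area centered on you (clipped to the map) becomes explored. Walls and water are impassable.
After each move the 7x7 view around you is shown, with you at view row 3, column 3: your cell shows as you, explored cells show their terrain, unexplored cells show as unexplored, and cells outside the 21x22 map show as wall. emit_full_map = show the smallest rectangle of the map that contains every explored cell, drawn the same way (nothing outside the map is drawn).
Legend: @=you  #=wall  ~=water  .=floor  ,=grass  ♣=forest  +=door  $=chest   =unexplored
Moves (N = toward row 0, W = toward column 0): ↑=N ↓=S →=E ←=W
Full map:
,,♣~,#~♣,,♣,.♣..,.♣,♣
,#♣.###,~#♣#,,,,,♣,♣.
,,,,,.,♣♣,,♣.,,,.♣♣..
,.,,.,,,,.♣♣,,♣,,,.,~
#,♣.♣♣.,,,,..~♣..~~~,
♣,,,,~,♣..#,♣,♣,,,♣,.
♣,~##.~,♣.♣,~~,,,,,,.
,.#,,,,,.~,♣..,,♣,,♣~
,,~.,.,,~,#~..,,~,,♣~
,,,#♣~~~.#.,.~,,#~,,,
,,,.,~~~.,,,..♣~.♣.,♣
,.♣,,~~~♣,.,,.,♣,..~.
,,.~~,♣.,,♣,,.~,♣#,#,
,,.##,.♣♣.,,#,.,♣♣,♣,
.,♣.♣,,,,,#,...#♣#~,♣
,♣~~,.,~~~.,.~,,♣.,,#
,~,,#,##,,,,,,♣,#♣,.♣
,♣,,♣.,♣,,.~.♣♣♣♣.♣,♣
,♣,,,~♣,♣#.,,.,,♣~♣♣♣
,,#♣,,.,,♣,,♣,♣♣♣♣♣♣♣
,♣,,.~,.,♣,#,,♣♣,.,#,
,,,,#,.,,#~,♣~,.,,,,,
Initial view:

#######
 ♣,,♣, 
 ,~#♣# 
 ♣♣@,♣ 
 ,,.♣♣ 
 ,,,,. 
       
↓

 ♣,,♣, 
 ,~#♣# 
 ♣♣,,♣ 
 ,,@♣♣ 
 ,,,,. 
 ♣..#, 
       

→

♣,,♣,  
,~#♣#, 
♣♣,,♣. 
,,.@♣, 
,,,,.. 
♣..#,♣ 
       

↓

,~#♣#, 
♣♣,,♣. 
,,.♣♣, 
,,,@.. 
♣..#,♣ 
 ♣.♣,~ 
       

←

 ,~#♣#,
 ♣♣,,♣.
 ,,.♣♣,
 ,,@,..
 ♣..#,♣
 ,♣.♣,~
       

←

  ,~#♣#
 ,♣♣,,♣
 ,,,.♣♣
 .,@,,.
 ,♣..#,
 ~,♣.♣,
       

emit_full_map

 ♣,,♣, 
 ,~#♣#,
,♣♣,,♣.
,,,.♣♣,
.,@,,..
,♣..#,♣
~,♣.♣,~

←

   ,~#♣
 .,♣♣,,
 ,,,,.♣
 ♣.@,,,
 ~,♣..#
 .~,♣.♣
       

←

    ,~#
 ,.,♣♣,
 .,,,,.
 ♣♣@,,,
 ,~,♣..
 #.~,♣.
       

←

     ,~
 ,,.,♣♣
 ,.,,,,
 .♣@.,,
 ,,~,♣.
 ##.~,♣
       

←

      ,
 ,,,.,♣
 ,,.,,,
 ♣.@♣.,
 ,,,~,♣
 ~##.~,
       

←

       
 ,,,,.,
 .,,.,,
 ,♣@♣♣.
 ,,,,~,
 ,~##.~
       

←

#      
#,,,,,.
#,.,,.,
##,@.♣♣
#♣,,,,~
#♣,~##.
#      

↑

#      
#,#♣.# 
#,,,,,.
#,.@,.,
##,♣.♣♣
#♣,,,,~
#♣,~##.

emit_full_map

       ♣,,♣, 
,#♣.#  ,~#♣#,
,,,,,.,♣♣,,♣.
,.@,.,,,,.♣♣,
#,♣.♣♣.,,,,..
♣,,,,~,♣..#,♣
♣,~##.~,♣.♣,~

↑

#######
#,,♣~, 
#,#♣.# 
#,,@,,.
#,.,,.,
##,♣.♣♣
#♣,,,,~

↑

#######
#######
#,,♣~, 
#,#@.# 
#,,,,,.
#,.,,.,
##,♣.♣♣

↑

#######
#######
#######
#,,@~, 
#,#♣.# 
#,,,,,.
#,.,,.,

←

#######
#######
#######
##,@♣~,
##,#♣.#
##,,,,,
##,.,,.

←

#######
#######
#######
###@,♣~
###,#♣.
###,,,,
###,.,,

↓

#######
#######
###,,♣~
###@#♣.
###,,,,
###,.,,
####,♣.

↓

#######
###,,♣~
###,#♣.
###@,,,
###,.,,
####,♣.
###♣,,,

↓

###,,♣~
###,#♣.
###,,,,
###@.,,
####,♣.
###♣,,,
###♣,~#

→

##,,♣~,
##,#♣.#
##,,,,,
##,@,,.
###,♣.♣
##♣,,,,
##♣,~##

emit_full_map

,,♣~,  ♣,,♣, 
,#♣.#  ,~#♣#,
,,,,,.,♣♣,,♣.
,@,,.,,,,.♣♣,
#,♣.♣♣.,,,,..
♣,,,,~,♣..#,♣
♣,~##.~,♣.♣,~

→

#,,♣~, 
#,#♣.# 
#,,,,,.
#,.@,.,
##,♣.♣♣
#♣,,,,~
#♣,~##.

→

,,♣~,  
,#♣.## 
,,,,,.,
,.,@.,,
#,♣.♣♣.
♣,,,,~,
♣,~##.~

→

,♣~,  ♣
#♣.###,
,,,,.,♣
.,,@,,,
,♣.♣♣.,
,,,,~,♣
,~##.~,

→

♣~,  ♣,
♣.###,~
,,,.,♣♣
,,.@,,,
♣.♣♣.,,
,,,~,♣.
~##.~,♣

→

~,  ♣,,
.###,~#
,,.,♣♣,
,.,@,,.
.♣♣.,,,
,,~,♣..
##.~,♣.

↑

#######
~,#~♣,,
.###,~#
,,.@♣♣,
,.,,,,.
.♣♣.,,,
,,~,♣..

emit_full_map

,,♣~,#~♣,,♣, 
,#♣.###,~#♣#,
,,,,,.@♣♣,,♣.
,.,,.,,,,.♣♣,
#,♣.♣♣.,,,,..
♣,,,,~,♣..#,♣
♣,~##.~,♣.♣,~

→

#######
,#~♣,,♣
###,~#♣
,.,@♣,,
.,,,,.♣
♣♣.,,,,
,~,♣..#

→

#######
#~♣,,♣,
##,~#♣#
.,♣@,,♣
,,,,.♣♣
♣.,,,,.
~,♣..#,

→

#######
~♣,,♣, 
#,~#♣#,
,♣♣@,♣.
,,,.♣♣,
.,,,,..
,♣..#,♣

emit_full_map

,,♣~,#~♣,,♣, 
,#♣.###,~#♣#,
,,,,,.,♣♣@,♣.
,.,,.,,,,.♣♣,
#,♣.♣♣.,,,,..
♣,,,,~,♣..#,♣
♣,~##.~,♣.♣,~


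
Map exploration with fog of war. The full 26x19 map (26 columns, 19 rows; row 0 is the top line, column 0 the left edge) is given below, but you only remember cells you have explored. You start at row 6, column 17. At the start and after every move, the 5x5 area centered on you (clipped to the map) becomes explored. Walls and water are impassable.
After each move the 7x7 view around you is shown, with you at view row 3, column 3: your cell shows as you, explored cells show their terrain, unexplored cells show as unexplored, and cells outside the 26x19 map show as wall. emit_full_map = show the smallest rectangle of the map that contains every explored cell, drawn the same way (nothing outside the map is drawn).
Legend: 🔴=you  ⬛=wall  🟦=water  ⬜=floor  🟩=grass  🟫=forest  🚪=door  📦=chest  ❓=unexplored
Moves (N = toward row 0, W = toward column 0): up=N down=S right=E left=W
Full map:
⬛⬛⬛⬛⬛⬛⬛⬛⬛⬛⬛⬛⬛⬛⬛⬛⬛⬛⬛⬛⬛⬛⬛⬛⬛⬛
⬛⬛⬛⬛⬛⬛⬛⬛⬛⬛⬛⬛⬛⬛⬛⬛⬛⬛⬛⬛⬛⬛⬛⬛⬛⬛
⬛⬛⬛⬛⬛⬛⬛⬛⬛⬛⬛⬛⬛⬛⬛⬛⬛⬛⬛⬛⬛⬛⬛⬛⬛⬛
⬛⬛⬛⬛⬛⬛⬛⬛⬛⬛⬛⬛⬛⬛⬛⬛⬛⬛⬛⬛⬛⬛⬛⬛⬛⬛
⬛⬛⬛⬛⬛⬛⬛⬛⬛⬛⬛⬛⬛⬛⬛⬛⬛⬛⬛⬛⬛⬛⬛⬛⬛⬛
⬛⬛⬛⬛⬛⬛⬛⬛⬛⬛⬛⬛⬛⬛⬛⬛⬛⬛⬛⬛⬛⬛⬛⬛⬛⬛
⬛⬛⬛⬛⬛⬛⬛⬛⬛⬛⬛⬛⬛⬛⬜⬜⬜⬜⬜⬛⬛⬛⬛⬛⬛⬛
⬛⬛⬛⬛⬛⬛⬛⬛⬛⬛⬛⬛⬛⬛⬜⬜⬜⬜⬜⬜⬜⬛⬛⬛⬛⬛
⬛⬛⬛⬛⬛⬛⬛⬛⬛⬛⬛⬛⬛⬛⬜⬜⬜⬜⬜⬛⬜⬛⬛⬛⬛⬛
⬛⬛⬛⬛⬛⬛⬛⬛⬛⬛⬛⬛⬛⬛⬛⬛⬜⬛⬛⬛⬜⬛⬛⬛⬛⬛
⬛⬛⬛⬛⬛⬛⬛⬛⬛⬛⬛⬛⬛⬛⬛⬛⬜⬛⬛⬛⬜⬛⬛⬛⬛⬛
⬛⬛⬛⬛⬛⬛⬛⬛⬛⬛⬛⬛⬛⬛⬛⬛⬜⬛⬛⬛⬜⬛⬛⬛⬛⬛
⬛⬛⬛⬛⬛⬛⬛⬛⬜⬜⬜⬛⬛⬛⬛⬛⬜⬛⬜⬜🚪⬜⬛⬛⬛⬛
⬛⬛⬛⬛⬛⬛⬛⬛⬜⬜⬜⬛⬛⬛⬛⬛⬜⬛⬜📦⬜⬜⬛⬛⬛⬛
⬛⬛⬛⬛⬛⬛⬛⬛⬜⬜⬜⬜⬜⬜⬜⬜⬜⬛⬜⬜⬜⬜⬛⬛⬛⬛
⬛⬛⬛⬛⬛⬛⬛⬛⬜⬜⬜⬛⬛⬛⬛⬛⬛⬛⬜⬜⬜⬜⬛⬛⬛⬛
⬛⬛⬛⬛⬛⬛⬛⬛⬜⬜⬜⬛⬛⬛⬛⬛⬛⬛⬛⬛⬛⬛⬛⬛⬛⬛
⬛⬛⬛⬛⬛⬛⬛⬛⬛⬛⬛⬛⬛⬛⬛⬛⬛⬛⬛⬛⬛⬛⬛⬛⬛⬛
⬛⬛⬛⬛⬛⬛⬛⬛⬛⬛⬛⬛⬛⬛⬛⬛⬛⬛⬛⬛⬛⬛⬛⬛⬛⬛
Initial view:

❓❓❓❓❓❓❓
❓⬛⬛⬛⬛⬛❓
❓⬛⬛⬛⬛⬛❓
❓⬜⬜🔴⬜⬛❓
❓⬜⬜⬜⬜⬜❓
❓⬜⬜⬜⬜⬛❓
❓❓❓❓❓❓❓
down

❓⬛⬛⬛⬛⬛❓
❓⬛⬛⬛⬛⬛❓
❓⬜⬜⬜⬜⬛❓
❓⬜⬜🔴⬜⬜❓
❓⬜⬜⬜⬜⬛❓
❓⬛⬜⬛⬛⬛❓
❓❓❓❓❓❓❓

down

❓⬛⬛⬛⬛⬛❓
❓⬜⬜⬜⬜⬛❓
❓⬜⬜⬜⬜⬜❓
❓⬜⬜🔴⬜⬛❓
❓⬛⬜⬛⬛⬛❓
❓⬛⬜⬛⬛⬛❓
❓❓❓❓❓❓❓

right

⬛⬛⬛⬛⬛❓❓
⬜⬜⬜⬜⬛⬛❓
⬜⬜⬜⬜⬜⬜❓
⬜⬜⬜🔴⬛⬜❓
⬛⬜⬛⬛⬛⬜❓
⬛⬜⬛⬛⬛⬜❓
❓❓❓❓❓❓❓

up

⬛⬛⬛⬛⬛❓❓
⬛⬛⬛⬛⬛⬛❓
⬜⬜⬜⬜⬛⬛❓
⬜⬜⬜🔴⬜⬜❓
⬜⬜⬜⬜⬛⬜❓
⬛⬜⬛⬛⬛⬜❓
⬛⬜⬛⬛⬛⬜❓

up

❓❓❓❓❓❓❓
⬛⬛⬛⬛⬛⬛❓
⬛⬛⬛⬛⬛⬛❓
⬜⬜⬜🔴⬛⬛❓
⬜⬜⬜⬜⬜⬜❓
⬜⬜⬜⬜⬛⬜❓
⬛⬜⬛⬛⬛⬜❓

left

❓❓❓❓❓❓❓
❓⬛⬛⬛⬛⬛⬛
❓⬛⬛⬛⬛⬛⬛
❓⬜⬜🔴⬜⬛⬛
❓⬜⬜⬜⬜⬜⬜
❓⬜⬜⬜⬜⬛⬜
❓⬛⬜⬛⬛⬛⬜

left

❓❓❓❓❓❓❓
❓⬛⬛⬛⬛⬛⬛
❓⬛⬛⬛⬛⬛⬛
❓⬜⬜🔴⬜⬜⬛
❓⬜⬜⬜⬜⬜⬜
❓⬜⬜⬜⬜⬜⬛
❓❓⬛⬜⬛⬛⬛

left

❓❓❓❓❓❓❓
❓⬛⬛⬛⬛⬛⬛
❓⬛⬛⬛⬛⬛⬛
❓⬛⬜🔴⬜⬜⬜
❓⬛⬜⬜⬜⬜⬜
❓⬛⬜⬜⬜⬜⬜
❓❓❓⬛⬜⬛⬛

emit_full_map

⬛⬛⬛⬛⬛⬛⬛⬛
⬛⬛⬛⬛⬛⬛⬛⬛
⬛⬜🔴⬜⬜⬜⬛⬛
⬛⬜⬜⬜⬜⬜⬜⬜
⬛⬜⬜⬜⬜⬜⬛⬜
❓❓⬛⬜⬛⬛⬛⬜
❓❓⬛⬜⬛⬛⬛⬜

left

❓❓❓❓❓❓❓
❓⬛⬛⬛⬛⬛⬛
❓⬛⬛⬛⬛⬛⬛
❓⬛⬛🔴⬜⬜⬜
❓⬛⬛⬜⬜⬜⬜
❓⬛⬛⬜⬜⬜⬜
❓❓❓❓⬛⬜⬛

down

❓⬛⬛⬛⬛⬛⬛
❓⬛⬛⬛⬛⬛⬛
❓⬛⬛⬜⬜⬜⬜
❓⬛⬛🔴⬜⬜⬜
❓⬛⬛⬜⬜⬜⬜
❓⬛⬛⬛⬛⬜⬛
❓❓❓❓⬛⬜⬛

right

⬛⬛⬛⬛⬛⬛⬛
⬛⬛⬛⬛⬛⬛⬛
⬛⬛⬜⬜⬜⬜⬜
⬛⬛⬜🔴⬜⬜⬜
⬛⬛⬜⬜⬜⬜⬜
⬛⬛⬛⬛⬜⬛⬛
❓❓❓⬛⬜⬛⬛

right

⬛⬛⬛⬛⬛⬛⬛
⬛⬛⬛⬛⬛⬛⬛
⬛⬜⬜⬜⬜⬜⬛
⬛⬜⬜🔴⬜⬜⬜
⬛⬜⬜⬜⬜⬜⬛
⬛⬛⬛⬜⬛⬛⬛
❓❓⬛⬜⬛⬛⬛

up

❓❓❓❓❓❓❓
⬛⬛⬛⬛⬛⬛⬛
⬛⬛⬛⬛⬛⬛⬛
⬛⬜⬜🔴⬜⬜⬛
⬛⬜⬜⬜⬜⬜⬜
⬛⬜⬜⬜⬜⬜⬛
⬛⬛⬛⬜⬛⬛⬛

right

❓❓❓❓❓❓❓
⬛⬛⬛⬛⬛⬛⬛
⬛⬛⬛⬛⬛⬛⬛
⬜⬜⬜🔴⬜⬛⬛
⬜⬜⬜⬜⬜⬜⬜
⬜⬜⬜⬜⬜⬛⬜
⬛⬛⬜⬛⬛⬛⬜

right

❓❓❓❓❓❓❓
⬛⬛⬛⬛⬛⬛❓
⬛⬛⬛⬛⬛⬛❓
⬜⬜⬜🔴⬛⬛❓
⬜⬜⬜⬜⬜⬜❓
⬜⬜⬜⬜⬛⬜❓
⬛⬜⬛⬛⬛⬜❓

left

❓❓❓❓❓❓❓
⬛⬛⬛⬛⬛⬛⬛
⬛⬛⬛⬛⬛⬛⬛
⬜⬜⬜🔴⬜⬛⬛
⬜⬜⬜⬜⬜⬜⬜
⬜⬜⬜⬜⬜⬛⬜
⬛⬛⬜⬛⬛⬛⬜

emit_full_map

⬛⬛⬛⬛⬛⬛⬛⬛⬛
⬛⬛⬛⬛⬛⬛⬛⬛⬛
⬛⬛⬜⬜⬜🔴⬜⬛⬛
⬛⬛⬜⬜⬜⬜⬜⬜⬜
⬛⬛⬜⬜⬜⬜⬜⬛⬜
⬛⬛⬛⬛⬜⬛⬛⬛⬜
❓❓❓⬛⬜⬛⬛⬛⬜

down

⬛⬛⬛⬛⬛⬛⬛
⬛⬛⬛⬛⬛⬛⬛
⬜⬜⬜⬜⬜⬛⬛
⬜⬜⬜🔴⬜⬜⬜
⬜⬜⬜⬜⬜⬛⬜
⬛⬛⬜⬛⬛⬛⬜
❓⬛⬜⬛⬛⬛⬜

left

⬛⬛⬛⬛⬛⬛⬛
⬛⬛⬛⬛⬛⬛⬛
⬛⬜⬜⬜⬜⬜⬛
⬛⬜⬜🔴⬜⬜⬜
⬛⬜⬜⬜⬜⬜⬛
⬛⬛⬛⬜⬛⬛⬛
❓❓⬛⬜⬛⬛⬛

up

❓❓❓❓❓❓❓
⬛⬛⬛⬛⬛⬛⬛
⬛⬛⬛⬛⬛⬛⬛
⬛⬜⬜🔴⬜⬜⬛
⬛⬜⬜⬜⬜⬜⬜
⬛⬜⬜⬜⬜⬜⬛
⬛⬛⬛⬜⬛⬛⬛


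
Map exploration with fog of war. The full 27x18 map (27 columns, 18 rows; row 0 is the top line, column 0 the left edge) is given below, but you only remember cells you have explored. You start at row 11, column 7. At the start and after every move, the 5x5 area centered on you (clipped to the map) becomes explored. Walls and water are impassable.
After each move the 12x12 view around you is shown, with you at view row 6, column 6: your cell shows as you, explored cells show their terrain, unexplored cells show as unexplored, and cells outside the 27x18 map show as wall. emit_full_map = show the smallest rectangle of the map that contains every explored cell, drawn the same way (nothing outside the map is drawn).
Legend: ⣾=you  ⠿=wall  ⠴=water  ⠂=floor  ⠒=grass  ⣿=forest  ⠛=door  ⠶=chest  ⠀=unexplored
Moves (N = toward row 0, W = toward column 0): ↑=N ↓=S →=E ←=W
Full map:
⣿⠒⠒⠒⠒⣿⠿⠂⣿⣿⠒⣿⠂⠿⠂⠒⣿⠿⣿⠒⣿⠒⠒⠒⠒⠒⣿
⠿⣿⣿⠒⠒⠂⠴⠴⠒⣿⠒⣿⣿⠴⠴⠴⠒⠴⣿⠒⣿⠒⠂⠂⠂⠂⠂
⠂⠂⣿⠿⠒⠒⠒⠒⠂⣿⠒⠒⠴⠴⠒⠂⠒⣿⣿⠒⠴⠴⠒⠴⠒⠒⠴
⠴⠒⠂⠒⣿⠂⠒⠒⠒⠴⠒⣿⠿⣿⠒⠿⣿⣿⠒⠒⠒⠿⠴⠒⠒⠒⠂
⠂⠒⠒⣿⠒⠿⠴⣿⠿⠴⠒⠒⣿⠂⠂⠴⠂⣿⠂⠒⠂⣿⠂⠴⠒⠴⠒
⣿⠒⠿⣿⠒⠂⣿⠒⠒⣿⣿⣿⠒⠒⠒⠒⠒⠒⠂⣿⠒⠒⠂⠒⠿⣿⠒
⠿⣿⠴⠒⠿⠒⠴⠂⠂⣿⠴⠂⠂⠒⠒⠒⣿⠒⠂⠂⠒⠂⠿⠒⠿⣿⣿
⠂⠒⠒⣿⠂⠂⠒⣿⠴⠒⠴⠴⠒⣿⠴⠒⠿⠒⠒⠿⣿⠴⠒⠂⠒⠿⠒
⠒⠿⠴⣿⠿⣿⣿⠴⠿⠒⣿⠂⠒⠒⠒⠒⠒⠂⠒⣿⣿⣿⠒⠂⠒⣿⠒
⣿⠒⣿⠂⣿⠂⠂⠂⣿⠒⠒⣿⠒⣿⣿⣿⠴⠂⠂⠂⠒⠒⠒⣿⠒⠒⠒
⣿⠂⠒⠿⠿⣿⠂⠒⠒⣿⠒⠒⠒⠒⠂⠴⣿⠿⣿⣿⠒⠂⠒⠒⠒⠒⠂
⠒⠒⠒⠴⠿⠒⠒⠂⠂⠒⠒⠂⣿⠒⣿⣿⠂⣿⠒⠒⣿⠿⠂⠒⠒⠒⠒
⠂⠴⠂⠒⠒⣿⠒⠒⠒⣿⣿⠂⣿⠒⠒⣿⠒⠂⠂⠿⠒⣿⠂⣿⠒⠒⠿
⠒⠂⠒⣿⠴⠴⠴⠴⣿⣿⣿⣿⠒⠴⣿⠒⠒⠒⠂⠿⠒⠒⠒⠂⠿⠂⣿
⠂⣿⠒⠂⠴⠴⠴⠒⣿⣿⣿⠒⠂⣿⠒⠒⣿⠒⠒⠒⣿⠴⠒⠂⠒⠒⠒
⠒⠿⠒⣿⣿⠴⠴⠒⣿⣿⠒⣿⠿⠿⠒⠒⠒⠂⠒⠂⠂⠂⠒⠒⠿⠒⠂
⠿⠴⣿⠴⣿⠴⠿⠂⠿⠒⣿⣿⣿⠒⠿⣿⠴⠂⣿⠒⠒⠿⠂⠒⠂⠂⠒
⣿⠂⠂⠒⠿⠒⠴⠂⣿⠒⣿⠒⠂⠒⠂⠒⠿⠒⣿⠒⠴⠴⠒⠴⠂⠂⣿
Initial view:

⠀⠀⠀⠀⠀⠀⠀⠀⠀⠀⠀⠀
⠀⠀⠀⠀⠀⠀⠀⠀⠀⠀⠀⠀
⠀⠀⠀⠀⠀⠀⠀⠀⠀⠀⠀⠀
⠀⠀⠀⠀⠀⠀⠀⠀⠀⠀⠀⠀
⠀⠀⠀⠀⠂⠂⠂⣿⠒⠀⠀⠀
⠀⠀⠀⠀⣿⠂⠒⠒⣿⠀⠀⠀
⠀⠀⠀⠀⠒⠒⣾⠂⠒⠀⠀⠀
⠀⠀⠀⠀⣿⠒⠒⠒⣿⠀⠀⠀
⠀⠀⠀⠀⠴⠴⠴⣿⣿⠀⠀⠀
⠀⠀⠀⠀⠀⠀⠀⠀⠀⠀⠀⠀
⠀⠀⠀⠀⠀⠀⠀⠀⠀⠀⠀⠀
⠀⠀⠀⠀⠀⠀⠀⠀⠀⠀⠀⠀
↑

⠀⠀⠀⠀⠀⠀⠀⠀⠀⠀⠀⠀
⠀⠀⠀⠀⠀⠀⠀⠀⠀⠀⠀⠀
⠀⠀⠀⠀⠀⠀⠀⠀⠀⠀⠀⠀
⠀⠀⠀⠀⠀⠀⠀⠀⠀⠀⠀⠀
⠀⠀⠀⠀⣿⣿⠴⠿⠒⠀⠀⠀
⠀⠀⠀⠀⠂⠂⠂⣿⠒⠀⠀⠀
⠀⠀⠀⠀⣿⠂⣾⠒⣿⠀⠀⠀
⠀⠀⠀⠀⠒⠒⠂⠂⠒⠀⠀⠀
⠀⠀⠀⠀⣿⠒⠒⠒⣿⠀⠀⠀
⠀⠀⠀⠀⠴⠴⠴⣿⣿⠀⠀⠀
⠀⠀⠀⠀⠀⠀⠀⠀⠀⠀⠀⠀
⠀⠀⠀⠀⠀⠀⠀⠀⠀⠀⠀⠀

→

⠀⠀⠀⠀⠀⠀⠀⠀⠀⠀⠀⠀
⠀⠀⠀⠀⠀⠀⠀⠀⠀⠀⠀⠀
⠀⠀⠀⠀⠀⠀⠀⠀⠀⠀⠀⠀
⠀⠀⠀⠀⠀⠀⠀⠀⠀⠀⠀⠀
⠀⠀⠀⣿⣿⠴⠿⠒⣿⠀⠀⠀
⠀⠀⠀⠂⠂⠂⣿⠒⠒⠀⠀⠀
⠀⠀⠀⣿⠂⠒⣾⣿⠒⠀⠀⠀
⠀⠀⠀⠒⠒⠂⠂⠒⠒⠀⠀⠀
⠀⠀⠀⣿⠒⠒⠒⣿⣿⠀⠀⠀
⠀⠀⠀⠴⠴⠴⣿⣿⠀⠀⠀⠀
⠀⠀⠀⠀⠀⠀⠀⠀⠀⠀⠀⠀
⠀⠀⠀⠀⠀⠀⠀⠀⠀⠀⠀⠀

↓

⠀⠀⠀⠀⠀⠀⠀⠀⠀⠀⠀⠀
⠀⠀⠀⠀⠀⠀⠀⠀⠀⠀⠀⠀
⠀⠀⠀⠀⠀⠀⠀⠀⠀⠀⠀⠀
⠀⠀⠀⣿⣿⠴⠿⠒⣿⠀⠀⠀
⠀⠀⠀⠂⠂⠂⣿⠒⠒⠀⠀⠀
⠀⠀⠀⣿⠂⠒⠒⣿⠒⠀⠀⠀
⠀⠀⠀⠒⠒⠂⣾⠒⠒⠀⠀⠀
⠀⠀⠀⣿⠒⠒⠒⣿⣿⠀⠀⠀
⠀⠀⠀⠴⠴⠴⣿⣿⣿⠀⠀⠀
⠀⠀⠀⠀⠀⠀⠀⠀⠀⠀⠀⠀
⠀⠀⠀⠀⠀⠀⠀⠀⠀⠀⠀⠀
⠀⠀⠀⠀⠀⠀⠀⠀⠀⠀⠀⠀

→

⠀⠀⠀⠀⠀⠀⠀⠀⠀⠀⠀⠀
⠀⠀⠀⠀⠀⠀⠀⠀⠀⠀⠀⠀
⠀⠀⠀⠀⠀⠀⠀⠀⠀⠀⠀⠀
⠀⠀⣿⣿⠴⠿⠒⣿⠀⠀⠀⠀
⠀⠀⠂⠂⠂⣿⠒⠒⣿⠀⠀⠀
⠀⠀⣿⠂⠒⠒⣿⠒⠒⠀⠀⠀
⠀⠀⠒⠒⠂⠂⣾⠒⠂⠀⠀⠀
⠀⠀⣿⠒⠒⠒⣿⣿⠂⠀⠀⠀
⠀⠀⠴⠴⠴⣿⣿⣿⣿⠀⠀⠀
⠀⠀⠀⠀⠀⠀⠀⠀⠀⠀⠀⠀
⠀⠀⠀⠀⠀⠀⠀⠀⠀⠀⠀⠀
⠀⠀⠀⠀⠀⠀⠀⠀⠀⠀⠀⠀

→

⠀⠀⠀⠀⠀⠀⠀⠀⠀⠀⠀⠀
⠀⠀⠀⠀⠀⠀⠀⠀⠀⠀⠀⠀
⠀⠀⠀⠀⠀⠀⠀⠀⠀⠀⠀⠀
⠀⣿⣿⠴⠿⠒⣿⠀⠀⠀⠀⠀
⠀⠂⠂⠂⣿⠒⠒⣿⠒⠀⠀⠀
⠀⣿⠂⠒⠒⣿⠒⠒⠒⠀⠀⠀
⠀⠒⠒⠂⠂⠒⣾⠂⣿⠀⠀⠀
⠀⣿⠒⠒⠒⣿⣿⠂⣿⠀⠀⠀
⠀⠴⠴⠴⣿⣿⣿⣿⠒⠀⠀⠀
⠀⠀⠀⠀⠀⠀⠀⠀⠀⠀⠀⠀
⠀⠀⠀⠀⠀⠀⠀⠀⠀⠀⠀⠀
⠀⠀⠀⠀⠀⠀⠀⠀⠀⠀⠀⠀

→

⠀⠀⠀⠀⠀⠀⠀⠀⠀⠀⠀⠀
⠀⠀⠀⠀⠀⠀⠀⠀⠀⠀⠀⠀
⠀⠀⠀⠀⠀⠀⠀⠀⠀⠀⠀⠀
⣿⣿⠴⠿⠒⣿⠀⠀⠀⠀⠀⠀
⠂⠂⠂⣿⠒⠒⣿⠒⣿⠀⠀⠀
⣿⠂⠒⠒⣿⠒⠒⠒⠒⠀⠀⠀
⠒⠒⠂⠂⠒⠒⣾⣿⠒⠀⠀⠀
⣿⠒⠒⠒⣿⣿⠂⣿⠒⠀⠀⠀
⠴⠴⠴⣿⣿⣿⣿⠒⠴⠀⠀⠀
⠀⠀⠀⠀⠀⠀⠀⠀⠀⠀⠀⠀
⠀⠀⠀⠀⠀⠀⠀⠀⠀⠀⠀⠀
⠀⠀⠀⠀⠀⠀⠀⠀⠀⠀⠀⠀

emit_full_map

⣿⣿⠴⠿⠒⣿⠀⠀⠀
⠂⠂⠂⣿⠒⠒⣿⠒⣿
⣿⠂⠒⠒⣿⠒⠒⠒⠒
⠒⠒⠂⠂⠒⠒⣾⣿⠒
⣿⠒⠒⠒⣿⣿⠂⣿⠒
⠴⠴⠴⣿⣿⣿⣿⠒⠴

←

⠀⠀⠀⠀⠀⠀⠀⠀⠀⠀⠀⠀
⠀⠀⠀⠀⠀⠀⠀⠀⠀⠀⠀⠀
⠀⠀⠀⠀⠀⠀⠀⠀⠀⠀⠀⠀
⠀⣿⣿⠴⠿⠒⣿⠀⠀⠀⠀⠀
⠀⠂⠂⠂⣿⠒⠒⣿⠒⣿⠀⠀
⠀⣿⠂⠒⠒⣿⠒⠒⠒⠒⠀⠀
⠀⠒⠒⠂⠂⠒⣾⠂⣿⠒⠀⠀
⠀⣿⠒⠒⠒⣿⣿⠂⣿⠒⠀⠀
⠀⠴⠴⠴⣿⣿⣿⣿⠒⠴⠀⠀
⠀⠀⠀⠀⠀⠀⠀⠀⠀⠀⠀⠀
⠀⠀⠀⠀⠀⠀⠀⠀⠀⠀⠀⠀
⠀⠀⠀⠀⠀⠀⠀⠀⠀⠀⠀⠀

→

⠀⠀⠀⠀⠀⠀⠀⠀⠀⠀⠀⠀
⠀⠀⠀⠀⠀⠀⠀⠀⠀⠀⠀⠀
⠀⠀⠀⠀⠀⠀⠀⠀⠀⠀⠀⠀
⣿⣿⠴⠿⠒⣿⠀⠀⠀⠀⠀⠀
⠂⠂⠂⣿⠒⠒⣿⠒⣿⠀⠀⠀
⣿⠂⠒⠒⣿⠒⠒⠒⠒⠀⠀⠀
⠒⠒⠂⠂⠒⠒⣾⣿⠒⠀⠀⠀
⣿⠒⠒⠒⣿⣿⠂⣿⠒⠀⠀⠀
⠴⠴⠴⣿⣿⣿⣿⠒⠴⠀⠀⠀
⠀⠀⠀⠀⠀⠀⠀⠀⠀⠀⠀⠀
⠀⠀⠀⠀⠀⠀⠀⠀⠀⠀⠀⠀
⠀⠀⠀⠀⠀⠀⠀⠀⠀⠀⠀⠀

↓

⠀⠀⠀⠀⠀⠀⠀⠀⠀⠀⠀⠀
⠀⠀⠀⠀⠀⠀⠀⠀⠀⠀⠀⠀
⣿⣿⠴⠿⠒⣿⠀⠀⠀⠀⠀⠀
⠂⠂⠂⣿⠒⠒⣿⠒⣿⠀⠀⠀
⣿⠂⠒⠒⣿⠒⠒⠒⠒⠀⠀⠀
⠒⠒⠂⠂⠒⠒⠂⣿⠒⠀⠀⠀
⣿⠒⠒⠒⣿⣿⣾⣿⠒⠀⠀⠀
⠴⠴⠴⣿⣿⣿⣿⠒⠴⠀⠀⠀
⠀⠀⠀⠀⣿⣿⠒⠂⣿⠀⠀⠀
⠀⠀⠀⠀⠀⠀⠀⠀⠀⠀⠀⠀
⠀⠀⠀⠀⠀⠀⠀⠀⠀⠀⠀⠀
⠀⠀⠀⠀⠀⠀⠀⠀⠀⠀⠀⠀

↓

⠀⠀⠀⠀⠀⠀⠀⠀⠀⠀⠀⠀
⣿⣿⠴⠿⠒⣿⠀⠀⠀⠀⠀⠀
⠂⠂⠂⣿⠒⠒⣿⠒⣿⠀⠀⠀
⣿⠂⠒⠒⣿⠒⠒⠒⠒⠀⠀⠀
⠒⠒⠂⠂⠒⠒⠂⣿⠒⠀⠀⠀
⣿⠒⠒⠒⣿⣿⠂⣿⠒⠀⠀⠀
⠴⠴⠴⣿⣿⣿⣾⠒⠴⠀⠀⠀
⠀⠀⠀⠀⣿⣿⠒⠂⣿⠀⠀⠀
⠀⠀⠀⠀⣿⠒⣿⠿⠿⠀⠀⠀
⠀⠀⠀⠀⠀⠀⠀⠀⠀⠀⠀⠀
⠀⠀⠀⠀⠀⠀⠀⠀⠀⠀⠀⠀
⠿⠿⠿⠿⠿⠿⠿⠿⠿⠿⠿⠿

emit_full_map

⣿⣿⠴⠿⠒⣿⠀⠀⠀
⠂⠂⠂⣿⠒⠒⣿⠒⣿
⣿⠂⠒⠒⣿⠒⠒⠒⠒
⠒⠒⠂⠂⠒⠒⠂⣿⠒
⣿⠒⠒⠒⣿⣿⠂⣿⠒
⠴⠴⠴⣿⣿⣿⣾⠒⠴
⠀⠀⠀⠀⣿⣿⠒⠂⣿
⠀⠀⠀⠀⣿⠒⣿⠿⠿

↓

⣿⣿⠴⠿⠒⣿⠀⠀⠀⠀⠀⠀
⠂⠂⠂⣿⠒⠒⣿⠒⣿⠀⠀⠀
⣿⠂⠒⠒⣿⠒⠒⠒⠒⠀⠀⠀
⠒⠒⠂⠂⠒⠒⠂⣿⠒⠀⠀⠀
⣿⠒⠒⠒⣿⣿⠂⣿⠒⠀⠀⠀
⠴⠴⠴⣿⣿⣿⣿⠒⠴⠀⠀⠀
⠀⠀⠀⠀⣿⣿⣾⠂⣿⠀⠀⠀
⠀⠀⠀⠀⣿⠒⣿⠿⠿⠀⠀⠀
⠀⠀⠀⠀⠒⣿⣿⣿⠒⠀⠀⠀
⠀⠀⠀⠀⠀⠀⠀⠀⠀⠀⠀⠀
⠿⠿⠿⠿⠿⠿⠿⠿⠿⠿⠿⠿
⠿⠿⠿⠿⠿⠿⠿⠿⠿⠿⠿⠿

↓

⠂⠂⠂⣿⠒⠒⣿⠒⣿⠀⠀⠀
⣿⠂⠒⠒⣿⠒⠒⠒⠒⠀⠀⠀
⠒⠒⠂⠂⠒⠒⠂⣿⠒⠀⠀⠀
⣿⠒⠒⠒⣿⣿⠂⣿⠒⠀⠀⠀
⠴⠴⠴⣿⣿⣿⣿⠒⠴⠀⠀⠀
⠀⠀⠀⠀⣿⣿⠒⠂⣿⠀⠀⠀
⠀⠀⠀⠀⣿⠒⣾⠿⠿⠀⠀⠀
⠀⠀⠀⠀⠒⣿⣿⣿⠒⠀⠀⠀
⠀⠀⠀⠀⠒⣿⠒⠂⠒⠀⠀⠀
⠿⠿⠿⠿⠿⠿⠿⠿⠿⠿⠿⠿
⠿⠿⠿⠿⠿⠿⠿⠿⠿⠿⠿⠿
⠿⠿⠿⠿⠿⠿⠿⠿⠿⠿⠿⠿

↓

⣿⠂⠒⠒⣿⠒⠒⠒⠒⠀⠀⠀
⠒⠒⠂⠂⠒⠒⠂⣿⠒⠀⠀⠀
⣿⠒⠒⠒⣿⣿⠂⣿⠒⠀⠀⠀
⠴⠴⠴⣿⣿⣿⣿⠒⠴⠀⠀⠀
⠀⠀⠀⠀⣿⣿⠒⠂⣿⠀⠀⠀
⠀⠀⠀⠀⣿⠒⣿⠿⠿⠀⠀⠀
⠀⠀⠀⠀⠒⣿⣾⣿⠒⠀⠀⠀
⠀⠀⠀⠀⠒⣿⠒⠂⠒⠀⠀⠀
⠿⠿⠿⠿⠿⠿⠿⠿⠿⠿⠿⠿
⠿⠿⠿⠿⠿⠿⠿⠿⠿⠿⠿⠿
⠿⠿⠿⠿⠿⠿⠿⠿⠿⠿⠿⠿
⠿⠿⠿⠿⠿⠿⠿⠿⠿⠿⠿⠿

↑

⠂⠂⠂⣿⠒⠒⣿⠒⣿⠀⠀⠀
⣿⠂⠒⠒⣿⠒⠒⠒⠒⠀⠀⠀
⠒⠒⠂⠂⠒⠒⠂⣿⠒⠀⠀⠀
⣿⠒⠒⠒⣿⣿⠂⣿⠒⠀⠀⠀
⠴⠴⠴⣿⣿⣿⣿⠒⠴⠀⠀⠀
⠀⠀⠀⠀⣿⣿⠒⠂⣿⠀⠀⠀
⠀⠀⠀⠀⣿⠒⣾⠿⠿⠀⠀⠀
⠀⠀⠀⠀⠒⣿⣿⣿⠒⠀⠀⠀
⠀⠀⠀⠀⠒⣿⠒⠂⠒⠀⠀⠀
⠿⠿⠿⠿⠿⠿⠿⠿⠿⠿⠿⠿
⠿⠿⠿⠿⠿⠿⠿⠿⠿⠿⠿⠿
⠿⠿⠿⠿⠿⠿⠿⠿⠿⠿⠿⠿

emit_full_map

⣿⣿⠴⠿⠒⣿⠀⠀⠀
⠂⠂⠂⣿⠒⠒⣿⠒⣿
⣿⠂⠒⠒⣿⠒⠒⠒⠒
⠒⠒⠂⠂⠒⠒⠂⣿⠒
⣿⠒⠒⠒⣿⣿⠂⣿⠒
⠴⠴⠴⣿⣿⣿⣿⠒⠴
⠀⠀⠀⠀⣿⣿⠒⠂⣿
⠀⠀⠀⠀⣿⠒⣾⠿⠿
⠀⠀⠀⠀⠒⣿⣿⣿⠒
⠀⠀⠀⠀⠒⣿⠒⠂⠒

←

⠀⠂⠂⠂⣿⠒⠒⣿⠒⣿⠀⠀
⠀⣿⠂⠒⠒⣿⠒⠒⠒⠒⠀⠀
⠀⠒⠒⠂⠂⠒⠒⠂⣿⠒⠀⠀
⠀⣿⠒⠒⠒⣿⣿⠂⣿⠒⠀⠀
⠀⠴⠴⠴⣿⣿⣿⣿⠒⠴⠀⠀
⠀⠀⠀⠀⣿⣿⣿⠒⠂⣿⠀⠀
⠀⠀⠀⠀⣿⣿⣾⣿⠿⠿⠀⠀
⠀⠀⠀⠀⠿⠒⣿⣿⣿⠒⠀⠀
⠀⠀⠀⠀⣿⠒⣿⠒⠂⠒⠀⠀
⠿⠿⠿⠿⠿⠿⠿⠿⠿⠿⠿⠿
⠿⠿⠿⠿⠿⠿⠿⠿⠿⠿⠿⠿
⠿⠿⠿⠿⠿⠿⠿⠿⠿⠿⠿⠿

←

⠀⠀⠂⠂⠂⣿⠒⠒⣿⠒⣿⠀
⠀⠀⣿⠂⠒⠒⣿⠒⠒⠒⠒⠀
⠀⠀⠒⠒⠂⠂⠒⠒⠂⣿⠒⠀
⠀⠀⣿⠒⠒⠒⣿⣿⠂⣿⠒⠀
⠀⠀⠴⠴⠴⣿⣿⣿⣿⠒⠴⠀
⠀⠀⠀⠀⠒⣿⣿⣿⠒⠂⣿⠀
⠀⠀⠀⠀⠒⣿⣾⠒⣿⠿⠿⠀
⠀⠀⠀⠀⠂⠿⠒⣿⣿⣿⠒⠀
⠀⠀⠀⠀⠂⣿⠒⣿⠒⠂⠒⠀
⠿⠿⠿⠿⠿⠿⠿⠿⠿⠿⠿⠿
⠿⠿⠿⠿⠿⠿⠿⠿⠿⠿⠿⠿
⠿⠿⠿⠿⠿⠿⠿⠿⠿⠿⠿⠿

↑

⠀⠀⣿⣿⠴⠿⠒⣿⠀⠀⠀⠀
⠀⠀⠂⠂⠂⣿⠒⠒⣿⠒⣿⠀
⠀⠀⣿⠂⠒⠒⣿⠒⠒⠒⠒⠀
⠀⠀⠒⠒⠂⠂⠒⠒⠂⣿⠒⠀
⠀⠀⣿⠒⠒⠒⣿⣿⠂⣿⠒⠀
⠀⠀⠴⠴⠴⣿⣿⣿⣿⠒⠴⠀
⠀⠀⠀⠀⠒⣿⣾⣿⠒⠂⣿⠀
⠀⠀⠀⠀⠒⣿⣿⠒⣿⠿⠿⠀
⠀⠀⠀⠀⠂⠿⠒⣿⣿⣿⠒⠀
⠀⠀⠀⠀⠂⣿⠒⣿⠒⠂⠒⠀
⠿⠿⠿⠿⠿⠿⠿⠿⠿⠿⠿⠿
⠿⠿⠿⠿⠿⠿⠿⠿⠿⠿⠿⠿

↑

⠀⠀⠀⠀⠀⠀⠀⠀⠀⠀⠀⠀
⠀⠀⣿⣿⠴⠿⠒⣿⠀⠀⠀⠀
⠀⠀⠂⠂⠂⣿⠒⠒⣿⠒⣿⠀
⠀⠀⣿⠂⠒⠒⣿⠒⠒⠒⠒⠀
⠀⠀⠒⠒⠂⠂⠒⠒⠂⣿⠒⠀
⠀⠀⣿⠒⠒⠒⣿⣿⠂⣿⠒⠀
⠀⠀⠴⠴⠴⣿⣾⣿⣿⠒⠴⠀
⠀⠀⠀⠀⠒⣿⣿⣿⠒⠂⣿⠀
⠀⠀⠀⠀⠒⣿⣿⠒⣿⠿⠿⠀
⠀⠀⠀⠀⠂⠿⠒⣿⣿⣿⠒⠀
⠀⠀⠀⠀⠂⣿⠒⣿⠒⠂⠒⠀
⠿⠿⠿⠿⠿⠿⠿⠿⠿⠿⠿⠿

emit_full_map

⣿⣿⠴⠿⠒⣿⠀⠀⠀
⠂⠂⠂⣿⠒⠒⣿⠒⣿
⣿⠂⠒⠒⣿⠒⠒⠒⠒
⠒⠒⠂⠂⠒⠒⠂⣿⠒
⣿⠒⠒⠒⣿⣿⠂⣿⠒
⠴⠴⠴⣿⣾⣿⣿⠒⠴
⠀⠀⠒⣿⣿⣿⠒⠂⣿
⠀⠀⠒⣿⣿⠒⣿⠿⠿
⠀⠀⠂⠿⠒⣿⣿⣿⠒
⠀⠀⠂⣿⠒⣿⠒⠂⠒

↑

⠀⠀⠀⠀⠀⠀⠀⠀⠀⠀⠀⠀
⠀⠀⠀⠀⠀⠀⠀⠀⠀⠀⠀⠀
⠀⠀⣿⣿⠴⠿⠒⣿⠀⠀⠀⠀
⠀⠀⠂⠂⠂⣿⠒⠒⣿⠒⣿⠀
⠀⠀⣿⠂⠒⠒⣿⠒⠒⠒⠒⠀
⠀⠀⠒⠒⠂⠂⠒⠒⠂⣿⠒⠀
⠀⠀⣿⠒⠒⠒⣾⣿⠂⣿⠒⠀
⠀⠀⠴⠴⠴⣿⣿⣿⣿⠒⠴⠀
⠀⠀⠀⠀⠒⣿⣿⣿⠒⠂⣿⠀
⠀⠀⠀⠀⠒⣿⣿⠒⣿⠿⠿⠀
⠀⠀⠀⠀⠂⠿⠒⣿⣿⣿⠒⠀
⠀⠀⠀⠀⠂⣿⠒⣿⠒⠂⠒⠀

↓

⠀⠀⠀⠀⠀⠀⠀⠀⠀⠀⠀⠀
⠀⠀⣿⣿⠴⠿⠒⣿⠀⠀⠀⠀
⠀⠀⠂⠂⠂⣿⠒⠒⣿⠒⣿⠀
⠀⠀⣿⠂⠒⠒⣿⠒⠒⠒⠒⠀
⠀⠀⠒⠒⠂⠂⠒⠒⠂⣿⠒⠀
⠀⠀⣿⠒⠒⠒⣿⣿⠂⣿⠒⠀
⠀⠀⠴⠴⠴⣿⣾⣿⣿⠒⠴⠀
⠀⠀⠀⠀⠒⣿⣿⣿⠒⠂⣿⠀
⠀⠀⠀⠀⠒⣿⣿⠒⣿⠿⠿⠀
⠀⠀⠀⠀⠂⠿⠒⣿⣿⣿⠒⠀
⠀⠀⠀⠀⠂⣿⠒⣿⠒⠂⠒⠀
⠿⠿⠿⠿⠿⠿⠿⠿⠿⠿⠿⠿

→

⠀⠀⠀⠀⠀⠀⠀⠀⠀⠀⠀⠀
⠀⣿⣿⠴⠿⠒⣿⠀⠀⠀⠀⠀
⠀⠂⠂⠂⣿⠒⠒⣿⠒⣿⠀⠀
⠀⣿⠂⠒⠒⣿⠒⠒⠒⠒⠀⠀
⠀⠒⠒⠂⠂⠒⠒⠂⣿⠒⠀⠀
⠀⣿⠒⠒⠒⣿⣿⠂⣿⠒⠀⠀
⠀⠴⠴⠴⣿⣿⣾⣿⠒⠴⠀⠀
⠀⠀⠀⠒⣿⣿⣿⠒⠂⣿⠀⠀
⠀⠀⠀⠒⣿⣿⠒⣿⠿⠿⠀⠀
⠀⠀⠀⠂⠿⠒⣿⣿⣿⠒⠀⠀
⠀⠀⠀⠂⣿⠒⣿⠒⠂⠒⠀⠀
⠿⠿⠿⠿⠿⠿⠿⠿⠿⠿⠿⠿

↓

⠀⣿⣿⠴⠿⠒⣿⠀⠀⠀⠀⠀
⠀⠂⠂⠂⣿⠒⠒⣿⠒⣿⠀⠀
⠀⣿⠂⠒⠒⣿⠒⠒⠒⠒⠀⠀
⠀⠒⠒⠂⠂⠒⠒⠂⣿⠒⠀⠀
⠀⣿⠒⠒⠒⣿⣿⠂⣿⠒⠀⠀
⠀⠴⠴⠴⣿⣿⣿⣿⠒⠴⠀⠀
⠀⠀⠀⠒⣿⣿⣾⠒⠂⣿⠀⠀
⠀⠀⠀⠒⣿⣿⠒⣿⠿⠿⠀⠀
⠀⠀⠀⠂⠿⠒⣿⣿⣿⠒⠀⠀
⠀⠀⠀⠂⣿⠒⣿⠒⠂⠒⠀⠀
⠿⠿⠿⠿⠿⠿⠿⠿⠿⠿⠿⠿
⠿⠿⠿⠿⠿⠿⠿⠿⠿⠿⠿⠿

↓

⠀⠂⠂⠂⣿⠒⠒⣿⠒⣿⠀⠀
⠀⣿⠂⠒⠒⣿⠒⠒⠒⠒⠀⠀
⠀⠒⠒⠂⠂⠒⠒⠂⣿⠒⠀⠀
⠀⣿⠒⠒⠒⣿⣿⠂⣿⠒⠀⠀
⠀⠴⠴⠴⣿⣿⣿⣿⠒⠴⠀⠀
⠀⠀⠀⠒⣿⣿⣿⠒⠂⣿⠀⠀
⠀⠀⠀⠒⣿⣿⣾⣿⠿⠿⠀⠀
⠀⠀⠀⠂⠿⠒⣿⣿⣿⠒⠀⠀
⠀⠀⠀⠂⣿⠒⣿⠒⠂⠒⠀⠀
⠿⠿⠿⠿⠿⠿⠿⠿⠿⠿⠿⠿
⠿⠿⠿⠿⠿⠿⠿⠿⠿⠿⠿⠿
⠿⠿⠿⠿⠿⠿⠿⠿⠿⠿⠿⠿

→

⠂⠂⠂⣿⠒⠒⣿⠒⣿⠀⠀⠀
⣿⠂⠒⠒⣿⠒⠒⠒⠒⠀⠀⠀
⠒⠒⠂⠂⠒⠒⠂⣿⠒⠀⠀⠀
⣿⠒⠒⠒⣿⣿⠂⣿⠒⠀⠀⠀
⠴⠴⠴⣿⣿⣿⣿⠒⠴⠀⠀⠀
⠀⠀⠒⣿⣿⣿⠒⠂⣿⠀⠀⠀
⠀⠀⠒⣿⣿⠒⣾⠿⠿⠀⠀⠀
⠀⠀⠂⠿⠒⣿⣿⣿⠒⠀⠀⠀
⠀⠀⠂⣿⠒⣿⠒⠂⠒⠀⠀⠀
⠿⠿⠿⠿⠿⠿⠿⠿⠿⠿⠿⠿
⠿⠿⠿⠿⠿⠿⠿⠿⠿⠿⠿⠿
⠿⠿⠿⠿⠿⠿⠿⠿⠿⠿⠿⠿

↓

⣿⠂⠒⠒⣿⠒⠒⠒⠒⠀⠀⠀
⠒⠒⠂⠂⠒⠒⠂⣿⠒⠀⠀⠀
⣿⠒⠒⠒⣿⣿⠂⣿⠒⠀⠀⠀
⠴⠴⠴⣿⣿⣿⣿⠒⠴⠀⠀⠀
⠀⠀⠒⣿⣿⣿⠒⠂⣿⠀⠀⠀
⠀⠀⠒⣿⣿⠒⣿⠿⠿⠀⠀⠀
⠀⠀⠂⠿⠒⣿⣾⣿⠒⠀⠀⠀
⠀⠀⠂⣿⠒⣿⠒⠂⠒⠀⠀⠀
⠿⠿⠿⠿⠿⠿⠿⠿⠿⠿⠿⠿
⠿⠿⠿⠿⠿⠿⠿⠿⠿⠿⠿⠿
⠿⠿⠿⠿⠿⠿⠿⠿⠿⠿⠿⠿
⠿⠿⠿⠿⠿⠿⠿⠿⠿⠿⠿⠿

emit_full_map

⣿⣿⠴⠿⠒⣿⠀⠀⠀
⠂⠂⠂⣿⠒⠒⣿⠒⣿
⣿⠂⠒⠒⣿⠒⠒⠒⠒
⠒⠒⠂⠂⠒⠒⠂⣿⠒
⣿⠒⠒⠒⣿⣿⠂⣿⠒
⠴⠴⠴⣿⣿⣿⣿⠒⠴
⠀⠀⠒⣿⣿⣿⠒⠂⣿
⠀⠀⠒⣿⣿⠒⣿⠿⠿
⠀⠀⠂⠿⠒⣿⣾⣿⠒
⠀⠀⠂⣿⠒⣿⠒⠂⠒


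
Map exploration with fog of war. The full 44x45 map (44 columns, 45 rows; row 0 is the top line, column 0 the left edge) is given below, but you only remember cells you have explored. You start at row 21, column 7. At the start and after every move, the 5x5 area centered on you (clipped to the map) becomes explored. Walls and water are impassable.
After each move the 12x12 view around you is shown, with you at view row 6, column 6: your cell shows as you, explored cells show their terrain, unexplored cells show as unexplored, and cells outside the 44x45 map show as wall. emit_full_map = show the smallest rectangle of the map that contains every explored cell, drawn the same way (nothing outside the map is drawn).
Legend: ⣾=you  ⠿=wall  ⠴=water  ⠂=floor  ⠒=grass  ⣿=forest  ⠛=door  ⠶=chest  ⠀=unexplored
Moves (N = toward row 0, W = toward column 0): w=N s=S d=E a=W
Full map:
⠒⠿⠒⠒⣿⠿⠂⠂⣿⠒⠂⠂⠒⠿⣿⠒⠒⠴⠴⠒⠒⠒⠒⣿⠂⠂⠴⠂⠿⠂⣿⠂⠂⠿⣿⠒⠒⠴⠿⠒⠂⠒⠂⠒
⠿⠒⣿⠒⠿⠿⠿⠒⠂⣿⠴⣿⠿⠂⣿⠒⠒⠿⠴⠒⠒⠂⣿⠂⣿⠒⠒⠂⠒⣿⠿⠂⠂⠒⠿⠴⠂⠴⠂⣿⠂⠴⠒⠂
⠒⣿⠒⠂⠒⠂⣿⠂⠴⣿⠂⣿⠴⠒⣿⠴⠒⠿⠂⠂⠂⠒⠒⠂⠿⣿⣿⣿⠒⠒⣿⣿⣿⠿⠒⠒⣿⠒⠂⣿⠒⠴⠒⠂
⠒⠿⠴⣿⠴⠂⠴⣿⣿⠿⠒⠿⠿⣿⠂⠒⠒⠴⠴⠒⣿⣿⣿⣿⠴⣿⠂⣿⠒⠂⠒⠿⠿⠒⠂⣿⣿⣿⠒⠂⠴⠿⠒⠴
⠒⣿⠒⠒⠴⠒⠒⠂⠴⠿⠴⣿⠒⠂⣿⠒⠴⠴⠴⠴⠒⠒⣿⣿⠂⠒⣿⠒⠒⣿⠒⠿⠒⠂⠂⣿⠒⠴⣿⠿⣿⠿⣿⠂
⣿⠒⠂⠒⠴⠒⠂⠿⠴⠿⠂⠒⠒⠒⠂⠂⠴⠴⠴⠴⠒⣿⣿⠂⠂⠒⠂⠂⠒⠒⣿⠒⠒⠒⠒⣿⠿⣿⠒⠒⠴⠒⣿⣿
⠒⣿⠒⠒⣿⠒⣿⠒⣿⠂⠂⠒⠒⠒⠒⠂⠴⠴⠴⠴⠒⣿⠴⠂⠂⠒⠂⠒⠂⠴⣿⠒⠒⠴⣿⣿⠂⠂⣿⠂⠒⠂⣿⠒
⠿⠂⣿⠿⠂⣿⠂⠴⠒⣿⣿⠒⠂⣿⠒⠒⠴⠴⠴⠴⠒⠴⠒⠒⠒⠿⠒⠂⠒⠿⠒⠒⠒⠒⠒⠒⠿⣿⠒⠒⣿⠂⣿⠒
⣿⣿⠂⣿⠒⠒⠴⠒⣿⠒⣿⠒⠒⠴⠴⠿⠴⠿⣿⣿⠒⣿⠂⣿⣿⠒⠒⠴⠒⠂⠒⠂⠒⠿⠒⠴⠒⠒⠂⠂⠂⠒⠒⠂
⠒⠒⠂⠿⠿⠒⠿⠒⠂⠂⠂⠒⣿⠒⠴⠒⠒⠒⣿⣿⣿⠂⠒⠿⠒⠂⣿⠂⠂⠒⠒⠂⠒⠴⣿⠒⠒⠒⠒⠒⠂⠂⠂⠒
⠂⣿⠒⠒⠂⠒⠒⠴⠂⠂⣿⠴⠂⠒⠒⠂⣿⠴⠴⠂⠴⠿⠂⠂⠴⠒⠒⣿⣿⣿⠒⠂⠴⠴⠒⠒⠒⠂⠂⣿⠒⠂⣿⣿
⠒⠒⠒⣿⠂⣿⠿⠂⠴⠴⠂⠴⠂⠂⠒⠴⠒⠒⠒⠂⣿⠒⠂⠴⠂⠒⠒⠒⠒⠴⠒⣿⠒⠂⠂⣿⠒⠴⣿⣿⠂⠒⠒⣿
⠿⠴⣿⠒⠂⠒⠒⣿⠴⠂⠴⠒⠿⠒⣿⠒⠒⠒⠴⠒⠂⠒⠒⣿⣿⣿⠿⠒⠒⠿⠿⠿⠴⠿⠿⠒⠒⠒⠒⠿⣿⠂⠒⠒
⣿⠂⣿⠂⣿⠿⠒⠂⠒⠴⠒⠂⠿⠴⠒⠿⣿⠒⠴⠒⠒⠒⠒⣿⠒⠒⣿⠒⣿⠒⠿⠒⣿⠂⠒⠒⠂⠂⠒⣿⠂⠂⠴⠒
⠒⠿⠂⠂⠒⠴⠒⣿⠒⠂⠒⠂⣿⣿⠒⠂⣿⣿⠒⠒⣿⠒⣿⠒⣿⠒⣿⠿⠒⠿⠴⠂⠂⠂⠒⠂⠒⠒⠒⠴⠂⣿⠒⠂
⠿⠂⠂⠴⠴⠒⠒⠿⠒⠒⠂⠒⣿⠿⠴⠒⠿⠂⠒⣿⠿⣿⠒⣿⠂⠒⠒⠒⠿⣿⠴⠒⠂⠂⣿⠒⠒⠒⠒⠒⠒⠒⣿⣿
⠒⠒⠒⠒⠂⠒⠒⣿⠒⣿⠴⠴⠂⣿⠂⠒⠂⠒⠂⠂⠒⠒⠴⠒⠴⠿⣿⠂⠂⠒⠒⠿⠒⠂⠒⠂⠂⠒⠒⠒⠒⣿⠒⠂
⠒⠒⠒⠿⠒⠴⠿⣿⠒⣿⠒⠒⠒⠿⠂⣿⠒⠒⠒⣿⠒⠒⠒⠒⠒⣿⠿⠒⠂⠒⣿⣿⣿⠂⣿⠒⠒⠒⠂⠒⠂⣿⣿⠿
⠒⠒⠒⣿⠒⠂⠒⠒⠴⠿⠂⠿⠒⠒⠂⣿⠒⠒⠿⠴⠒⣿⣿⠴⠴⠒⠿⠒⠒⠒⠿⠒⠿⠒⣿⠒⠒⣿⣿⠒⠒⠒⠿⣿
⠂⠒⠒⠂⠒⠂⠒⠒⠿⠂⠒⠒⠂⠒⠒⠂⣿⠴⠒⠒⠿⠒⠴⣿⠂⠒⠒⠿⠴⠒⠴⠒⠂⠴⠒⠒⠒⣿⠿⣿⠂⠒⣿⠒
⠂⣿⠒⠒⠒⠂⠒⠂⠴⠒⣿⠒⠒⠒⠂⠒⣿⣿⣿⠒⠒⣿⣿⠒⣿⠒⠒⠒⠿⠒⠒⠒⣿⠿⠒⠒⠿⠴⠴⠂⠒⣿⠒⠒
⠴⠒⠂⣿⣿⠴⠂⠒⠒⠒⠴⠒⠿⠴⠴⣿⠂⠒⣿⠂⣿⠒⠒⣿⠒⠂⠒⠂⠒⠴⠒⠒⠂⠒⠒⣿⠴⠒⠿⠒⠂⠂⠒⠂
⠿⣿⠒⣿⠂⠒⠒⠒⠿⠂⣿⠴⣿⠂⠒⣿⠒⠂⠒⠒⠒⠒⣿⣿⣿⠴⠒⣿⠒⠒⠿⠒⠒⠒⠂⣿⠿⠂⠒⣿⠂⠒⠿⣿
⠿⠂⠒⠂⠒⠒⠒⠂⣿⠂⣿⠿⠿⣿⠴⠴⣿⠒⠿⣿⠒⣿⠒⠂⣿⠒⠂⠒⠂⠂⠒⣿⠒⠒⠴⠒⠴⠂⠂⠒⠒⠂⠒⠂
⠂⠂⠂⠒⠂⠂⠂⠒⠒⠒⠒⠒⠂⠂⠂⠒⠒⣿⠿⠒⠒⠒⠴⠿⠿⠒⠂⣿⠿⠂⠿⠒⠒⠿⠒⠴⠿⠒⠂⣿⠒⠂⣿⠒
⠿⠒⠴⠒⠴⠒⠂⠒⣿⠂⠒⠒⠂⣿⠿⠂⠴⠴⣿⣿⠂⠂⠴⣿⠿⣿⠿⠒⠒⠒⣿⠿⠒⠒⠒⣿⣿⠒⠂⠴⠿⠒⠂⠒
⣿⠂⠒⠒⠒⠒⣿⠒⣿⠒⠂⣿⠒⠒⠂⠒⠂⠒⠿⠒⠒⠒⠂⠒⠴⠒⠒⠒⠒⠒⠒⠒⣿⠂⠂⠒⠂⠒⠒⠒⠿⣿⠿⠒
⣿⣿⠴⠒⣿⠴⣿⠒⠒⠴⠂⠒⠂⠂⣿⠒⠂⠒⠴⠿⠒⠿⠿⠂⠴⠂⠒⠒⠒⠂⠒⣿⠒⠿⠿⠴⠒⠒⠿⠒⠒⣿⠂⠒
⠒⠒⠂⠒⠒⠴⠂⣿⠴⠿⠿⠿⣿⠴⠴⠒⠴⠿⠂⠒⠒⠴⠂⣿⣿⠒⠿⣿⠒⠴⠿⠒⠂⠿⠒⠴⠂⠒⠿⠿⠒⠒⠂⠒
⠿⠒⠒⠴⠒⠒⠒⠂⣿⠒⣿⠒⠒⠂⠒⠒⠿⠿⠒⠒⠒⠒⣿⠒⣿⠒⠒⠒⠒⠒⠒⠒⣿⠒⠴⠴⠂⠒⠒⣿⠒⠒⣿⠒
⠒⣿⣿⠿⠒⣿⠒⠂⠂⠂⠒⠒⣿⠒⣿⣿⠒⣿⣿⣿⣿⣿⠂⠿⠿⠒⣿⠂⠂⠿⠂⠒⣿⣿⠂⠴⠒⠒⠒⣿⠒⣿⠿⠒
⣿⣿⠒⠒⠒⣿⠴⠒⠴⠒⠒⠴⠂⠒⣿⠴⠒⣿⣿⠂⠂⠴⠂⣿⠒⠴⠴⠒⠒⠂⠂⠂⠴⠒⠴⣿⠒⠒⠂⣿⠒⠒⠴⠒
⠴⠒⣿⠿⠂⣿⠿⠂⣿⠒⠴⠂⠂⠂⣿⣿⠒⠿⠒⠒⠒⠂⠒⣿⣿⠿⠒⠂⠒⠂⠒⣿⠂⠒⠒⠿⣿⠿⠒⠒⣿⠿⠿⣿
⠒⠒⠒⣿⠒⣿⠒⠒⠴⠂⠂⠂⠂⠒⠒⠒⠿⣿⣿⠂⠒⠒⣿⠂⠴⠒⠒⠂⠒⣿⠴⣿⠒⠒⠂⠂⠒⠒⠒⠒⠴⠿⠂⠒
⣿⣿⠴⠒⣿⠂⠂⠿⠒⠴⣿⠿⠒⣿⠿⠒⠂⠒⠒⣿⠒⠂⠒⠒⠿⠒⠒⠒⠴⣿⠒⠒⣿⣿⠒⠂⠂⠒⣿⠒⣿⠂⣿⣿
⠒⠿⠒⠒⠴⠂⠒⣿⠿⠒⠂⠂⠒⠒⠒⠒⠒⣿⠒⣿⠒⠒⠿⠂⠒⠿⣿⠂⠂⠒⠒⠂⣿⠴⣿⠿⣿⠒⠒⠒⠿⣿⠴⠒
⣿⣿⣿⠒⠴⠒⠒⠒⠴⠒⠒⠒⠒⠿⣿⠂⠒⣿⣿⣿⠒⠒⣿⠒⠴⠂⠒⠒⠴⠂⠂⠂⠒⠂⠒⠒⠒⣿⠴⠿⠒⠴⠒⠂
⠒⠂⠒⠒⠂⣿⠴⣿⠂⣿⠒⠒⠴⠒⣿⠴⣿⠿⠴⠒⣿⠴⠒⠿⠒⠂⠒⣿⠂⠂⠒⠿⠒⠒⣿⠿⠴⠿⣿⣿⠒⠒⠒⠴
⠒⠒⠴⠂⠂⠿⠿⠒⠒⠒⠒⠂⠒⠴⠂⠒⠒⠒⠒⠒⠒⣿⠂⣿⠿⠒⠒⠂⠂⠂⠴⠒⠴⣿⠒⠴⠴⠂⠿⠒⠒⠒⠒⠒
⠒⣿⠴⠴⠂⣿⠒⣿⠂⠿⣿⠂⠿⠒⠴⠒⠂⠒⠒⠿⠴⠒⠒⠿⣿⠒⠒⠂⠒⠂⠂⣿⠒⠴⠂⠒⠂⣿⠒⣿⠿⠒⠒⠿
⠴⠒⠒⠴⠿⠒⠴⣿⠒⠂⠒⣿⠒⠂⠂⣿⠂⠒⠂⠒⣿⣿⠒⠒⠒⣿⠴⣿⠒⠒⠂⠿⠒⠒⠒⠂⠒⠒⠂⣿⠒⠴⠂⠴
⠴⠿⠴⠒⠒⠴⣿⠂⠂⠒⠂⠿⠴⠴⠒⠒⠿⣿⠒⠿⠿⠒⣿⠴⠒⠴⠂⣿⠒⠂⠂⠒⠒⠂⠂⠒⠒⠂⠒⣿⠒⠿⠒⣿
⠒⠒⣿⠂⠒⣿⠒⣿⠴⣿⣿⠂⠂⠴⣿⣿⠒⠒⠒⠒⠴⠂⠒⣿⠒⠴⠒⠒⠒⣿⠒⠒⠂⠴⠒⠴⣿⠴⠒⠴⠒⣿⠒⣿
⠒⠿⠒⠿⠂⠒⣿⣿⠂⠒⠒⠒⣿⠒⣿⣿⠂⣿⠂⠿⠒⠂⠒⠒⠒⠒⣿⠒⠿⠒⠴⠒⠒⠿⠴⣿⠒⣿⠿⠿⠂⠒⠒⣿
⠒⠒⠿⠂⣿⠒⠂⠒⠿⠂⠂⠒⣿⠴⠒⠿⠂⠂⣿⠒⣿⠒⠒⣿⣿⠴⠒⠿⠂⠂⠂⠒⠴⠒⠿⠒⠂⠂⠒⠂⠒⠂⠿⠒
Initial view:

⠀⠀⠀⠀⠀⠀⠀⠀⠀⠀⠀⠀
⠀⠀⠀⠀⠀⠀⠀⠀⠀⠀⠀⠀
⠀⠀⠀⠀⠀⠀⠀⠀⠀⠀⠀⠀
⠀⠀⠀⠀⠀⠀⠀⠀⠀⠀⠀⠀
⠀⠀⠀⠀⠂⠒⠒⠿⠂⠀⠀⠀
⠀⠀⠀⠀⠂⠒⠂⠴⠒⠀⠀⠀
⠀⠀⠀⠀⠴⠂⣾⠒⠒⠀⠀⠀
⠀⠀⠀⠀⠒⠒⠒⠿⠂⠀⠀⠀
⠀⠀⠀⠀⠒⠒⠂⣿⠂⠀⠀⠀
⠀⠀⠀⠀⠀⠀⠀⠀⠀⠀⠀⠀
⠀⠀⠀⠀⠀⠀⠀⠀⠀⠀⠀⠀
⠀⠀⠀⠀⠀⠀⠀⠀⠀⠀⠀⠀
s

⠀⠀⠀⠀⠀⠀⠀⠀⠀⠀⠀⠀
⠀⠀⠀⠀⠀⠀⠀⠀⠀⠀⠀⠀
⠀⠀⠀⠀⠀⠀⠀⠀⠀⠀⠀⠀
⠀⠀⠀⠀⠂⠒⠒⠿⠂⠀⠀⠀
⠀⠀⠀⠀⠂⠒⠂⠴⠒⠀⠀⠀
⠀⠀⠀⠀⠴⠂⠒⠒⠒⠀⠀⠀
⠀⠀⠀⠀⠒⠒⣾⠿⠂⠀⠀⠀
⠀⠀⠀⠀⠒⠒⠂⣿⠂⠀⠀⠀
⠀⠀⠀⠀⠂⠂⠒⠒⠒⠀⠀⠀
⠀⠀⠀⠀⠀⠀⠀⠀⠀⠀⠀⠀
⠀⠀⠀⠀⠀⠀⠀⠀⠀⠀⠀⠀
⠀⠀⠀⠀⠀⠀⠀⠀⠀⠀⠀⠀

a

⠀⠀⠀⠀⠀⠀⠀⠀⠀⠀⠀⠀
⠀⠀⠀⠀⠀⠀⠀⠀⠀⠀⠀⠀
⠀⠀⠀⠀⠀⠀⠀⠀⠀⠀⠀⠀
⠀⠀⠀⠀⠀⠂⠒⠒⠿⠂⠀⠀
⠀⠀⠀⠀⠒⠂⠒⠂⠴⠒⠀⠀
⠀⠀⠀⠀⣿⠴⠂⠒⠒⠒⠀⠀
⠀⠀⠀⠀⠂⠒⣾⠒⠿⠂⠀⠀
⠀⠀⠀⠀⠒⠒⠒⠂⣿⠂⠀⠀
⠀⠀⠀⠀⠂⠂⠂⠒⠒⠒⠀⠀
⠀⠀⠀⠀⠀⠀⠀⠀⠀⠀⠀⠀
⠀⠀⠀⠀⠀⠀⠀⠀⠀⠀⠀⠀
⠀⠀⠀⠀⠀⠀⠀⠀⠀⠀⠀⠀

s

⠀⠀⠀⠀⠀⠀⠀⠀⠀⠀⠀⠀
⠀⠀⠀⠀⠀⠀⠀⠀⠀⠀⠀⠀
⠀⠀⠀⠀⠀⠂⠒⠒⠿⠂⠀⠀
⠀⠀⠀⠀⠒⠂⠒⠂⠴⠒⠀⠀
⠀⠀⠀⠀⣿⠴⠂⠒⠒⠒⠀⠀
⠀⠀⠀⠀⠂⠒⠒⠒⠿⠂⠀⠀
⠀⠀⠀⠀⠒⠒⣾⠂⣿⠂⠀⠀
⠀⠀⠀⠀⠂⠂⠂⠒⠒⠒⠀⠀
⠀⠀⠀⠀⠴⠒⠂⠒⣿⠀⠀⠀
⠀⠀⠀⠀⠀⠀⠀⠀⠀⠀⠀⠀
⠀⠀⠀⠀⠀⠀⠀⠀⠀⠀⠀⠀
⠀⠀⠀⠀⠀⠀⠀⠀⠀⠀⠀⠀

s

⠀⠀⠀⠀⠀⠀⠀⠀⠀⠀⠀⠀
⠀⠀⠀⠀⠀⠂⠒⠒⠿⠂⠀⠀
⠀⠀⠀⠀⠒⠂⠒⠂⠴⠒⠀⠀
⠀⠀⠀⠀⣿⠴⠂⠒⠒⠒⠀⠀
⠀⠀⠀⠀⠂⠒⠒⠒⠿⠂⠀⠀
⠀⠀⠀⠀⠒⠒⠒⠂⣿⠂⠀⠀
⠀⠀⠀⠀⠂⠂⣾⠒⠒⠒⠀⠀
⠀⠀⠀⠀⠴⠒⠂⠒⣿⠀⠀⠀
⠀⠀⠀⠀⠒⠒⣿⠒⣿⠀⠀⠀
⠀⠀⠀⠀⠀⠀⠀⠀⠀⠀⠀⠀
⠀⠀⠀⠀⠀⠀⠀⠀⠀⠀⠀⠀
⠀⠀⠀⠀⠀⠀⠀⠀⠀⠀⠀⠀

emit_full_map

⠀⠂⠒⠒⠿⠂
⠒⠂⠒⠂⠴⠒
⣿⠴⠂⠒⠒⠒
⠂⠒⠒⠒⠿⠂
⠒⠒⠒⠂⣿⠂
⠂⠂⣾⠒⠒⠒
⠴⠒⠂⠒⣿⠀
⠒⠒⣿⠒⣿⠀

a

⠿⠀⠀⠀⠀⠀⠀⠀⠀⠀⠀⠀
⠿⠀⠀⠀⠀⠀⠂⠒⠒⠿⠂⠀
⠿⠀⠀⠀⠀⠒⠂⠒⠂⠴⠒⠀
⠿⠀⠀⠀⠀⣿⠴⠂⠒⠒⠒⠀
⠿⠀⠀⠀⣿⠂⠒⠒⠒⠿⠂⠀
⠿⠀⠀⠀⠂⠒⠒⠒⠂⣿⠂⠀
⠿⠀⠀⠀⠒⠂⣾⠂⠒⠒⠒⠀
⠿⠀⠀⠀⠒⠴⠒⠂⠒⣿⠀⠀
⠿⠀⠀⠀⠒⠒⠒⣿⠒⣿⠀⠀
⠿⠀⠀⠀⠀⠀⠀⠀⠀⠀⠀⠀
⠿⠀⠀⠀⠀⠀⠀⠀⠀⠀⠀⠀
⠿⠀⠀⠀⠀⠀⠀⠀⠀⠀⠀⠀

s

⠿⠀⠀⠀⠀⠀⠂⠒⠒⠿⠂⠀
⠿⠀⠀⠀⠀⠒⠂⠒⠂⠴⠒⠀
⠿⠀⠀⠀⠀⣿⠴⠂⠒⠒⠒⠀
⠿⠀⠀⠀⣿⠂⠒⠒⠒⠿⠂⠀
⠿⠀⠀⠀⠂⠒⠒⠒⠂⣿⠂⠀
⠿⠀⠀⠀⠒⠂⠂⠂⠒⠒⠒⠀
⠿⠀⠀⠀⠒⠴⣾⠂⠒⣿⠀⠀
⠿⠀⠀⠀⠒⠒⠒⣿⠒⣿⠀⠀
⠿⠀⠀⠀⠒⣿⠴⣿⠒⠀⠀⠀
⠿⠀⠀⠀⠀⠀⠀⠀⠀⠀⠀⠀
⠿⠀⠀⠀⠀⠀⠀⠀⠀⠀⠀⠀
⠿⠀⠀⠀⠀⠀⠀⠀⠀⠀⠀⠀

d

⠀⠀⠀⠀⠀⠂⠒⠒⠿⠂⠀⠀
⠀⠀⠀⠀⠒⠂⠒⠂⠴⠒⠀⠀
⠀⠀⠀⠀⣿⠴⠂⠒⠒⠒⠀⠀
⠀⠀⠀⣿⠂⠒⠒⠒⠿⠂⠀⠀
⠀⠀⠀⠂⠒⠒⠒⠂⣿⠂⠀⠀
⠀⠀⠀⠒⠂⠂⠂⠒⠒⠒⠀⠀
⠀⠀⠀⠒⠴⠒⣾⠒⣿⠀⠀⠀
⠀⠀⠀⠒⠒⠒⣿⠒⣿⠀⠀⠀
⠀⠀⠀⠒⣿⠴⣿⠒⠒⠀⠀⠀
⠀⠀⠀⠀⠀⠀⠀⠀⠀⠀⠀⠀
⠀⠀⠀⠀⠀⠀⠀⠀⠀⠀⠀⠀
⠀⠀⠀⠀⠀⠀⠀⠀⠀⠀⠀⠀

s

⠀⠀⠀⠀⠒⠂⠒⠂⠴⠒⠀⠀
⠀⠀⠀⠀⣿⠴⠂⠒⠒⠒⠀⠀
⠀⠀⠀⣿⠂⠒⠒⠒⠿⠂⠀⠀
⠀⠀⠀⠂⠒⠒⠒⠂⣿⠂⠀⠀
⠀⠀⠀⠒⠂⠂⠂⠒⠒⠒⠀⠀
⠀⠀⠀⠒⠴⠒⠂⠒⣿⠀⠀⠀
⠀⠀⠀⠒⠒⠒⣾⠒⣿⠀⠀⠀
⠀⠀⠀⠒⣿⠴⣿⠒⠒⠀⠀⠀
⠀⠀⠀⠀⠒⠴⠂⣿⠴⠀⠀⠀
⠀⠀⠀⠀⠀⠀⠀⠀⠀⠀⠀⠀
⠀⠀⠀⠀⠀⠀⠀⠀⠀⠀⠀⠀
⠀⠀⠀⠀⠀⠀⠀⠀⠀⠀⠀⠀

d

⠀⠀⠀⠒⠂⠒⠂⠴⠒⠀⠀⠀
⠀⠀⠀⣿⠴⠂⠒⠒⠒⠀⠀⠀
⠀⠀⣿⠂⠒⠒⠒⠿⠂⠀⠀⠀
⠀⠀⠂⠒⠒⠒⠂⣿⠂⠀⠀⠀
⠀⠀⠒⠂⠂⠂⠒⠒⠒⠀⠀⠀
⠀⠀⠒⠴⠒⠂⠒⣿⠂⠀⠀⠀
⠀⠀⠒⠒⠒⣿⣾⣿⠒⠀⠀⠀
⠀⠀⠒⣿⠴⣿⠒⠒⠴⠀⠀⠀
⠀⠀⠀⠒⠴⠂⣿⠴⠿⠀⠀⠀
⠀⠀⠀⠀⠀⠀⠀⠀⠀⠀⠀⠀
⠀⠀⠀⠀⠀⠀⠀⠀⠀⠀⠀⠀
⠀⠀⠀⠀⠀⠀⠀⠀⠀⠀⠀⠀

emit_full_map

⠀⠀⠂⠒⠒⠿⠂
⠀⠒⠂⠒⠂⠴⠒
⠀⣿⠴⠂⠒⠒⠒
⣿⠂⠒⠒⠒⠿⠂
⠂⠒⠒⠒⠂⣿⠂
⠒⠂⠂⠂⠒⠒⠒
⠒⠴⠒⠂⠒⣿⠂
⠒⠒⠒⣿⣾⣿⠒
⠒⣿⠴⣿⠒⠒⠴
⠀⠒⠴⠂⣿⠴⠿

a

⠀⠀⠀⠀⠒⠂⠒⠂⠴⠒⠀⠀
⠀⠀⠀⠀⣿⠴⠂⠒⠒⠒⠀⠀
⠀⠀⠀⣿⠂⠒⠒⠒⠿⠂⠀⠀
⠀⠀⠀⠂⠒⠒⠒⠂⣿⠂⠀⠀
⠀⠀⠀⠒⠂⠂⠂⠒⠒⠒⠀⠀
⠀⠀⠀⠒⠴⠒⠂⠒⣿⠂⠀⠀
⠀⠀⠀⠒⠒⠒⣾⠒⣿⠒⠀⠀
⠀⠀⠀⠒⣿⠴⣿⠒⠒⠴⠀⠀
⠀⠀⠀⠀⠒⠴⠂⣿⠴⠿⠀⠀
⠀⠀⠀⠀⠀⠀⠀⠀⠀⠀⠀⠀
⠀⠀⠀⠀⠀⠀⠀⠀⠀⠀⠀⠀
⠀⠀⠀⠀⠀⠀⠀⠀⠀⠀⠀⠀

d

⠀⠀⠀⠒⠂⠒⠂⠴⠒⠀⠀⠀
⠀⠀⠀⣿⠴⠂⠒⠒⠒⠀⠀⠀
⠀⠀⣿⠂⠒⠒⠒⠿⠂⠀⠀⠀
⠀⠀⠂⠒⠒⠒⠂⣿⠂⠀⠀⠀
⠀⠀⠒⠂⠂⠂⠒⠒⠒⠀⠀⠀
⠀⠀⠒⠴⠒⠂⠒⣿⠂⠀⠀⠀
⠀⠀⠒⠒⠒⣿⣾⣿⠒⠀⠀⠀
⠀⠀⠒⣿⠴⣿⠒⠒⠴⠀⠀⠀
⠀⠀⠀⠒⠴⠂⣿⠴⠿⠀⠀⠀
⠀⠀⠀⠀⠀⠀⠀⠀⠀⠀⠀⠀
⠀⠀⠀⠀⠀⠀⠀⠀⠀⠀⠀⠀
⠀⠀⠀⠀⠀⠀⠀⠀⠀⠀⠀⠀

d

⠀⠀⠒⠂⠒⠂⠴⠒⠀⠀⠀⠀
⠀⠀⣿⠴⠂⠒⠒⠒⠀⠀⠀⠀
⠀⣿⠂⠒⠒⠒⠿⠂⠀⠀⠀⠀
⠀⠂⠒⠒⠒⠂⣿⠂⠀⠀⠀⠀
⠀⠒⠂⠂⠂⠒⠒⠒⠒⠀⠀⠀
⠀⠒⠴⠒⠂⠒⣿⠂⠒⠀⠀⠀
⠀⠒⠒⠒⣿⠒⣾⠒⠂⠀⠀⠀
⠀⠒⣿⠴⣿⠒⠒⠴⠂⠀⠀⠀
⠀⠀⠒⠴⠂⣿⠴⠿⠿⠀⠀⠀
⠀⠀⠀⠀⠀⠀⠀⠀⠀⠀⠀⠀
⠀⠀⠀⠀⠀⠀⠀⠀⠀⠀⠀⠀
⠀⠀⠀⠀⠀⠀⠀⠀⠀⠀⠀⠀

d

⠀⠒⠂⠒⠂⠴⠒⠀⠀⠀⠀⠀
⠀⣿⠴⠂⠒⠒⠒⠀⠀⠀⠀⠀
⣿⠂⠒⠒⠒⠿⠂⠀⠀⠀⠀⠀
⠂⠒⠒⠒⠂⣿⠂⠀⠀⠀⠀⠀
⠒⠂⠂⠂⠒⠒⠒⠒⠒⠀⠀⠀
⠒⠴⠒⠂⠒⣿⠂⠒⠒⠀⠀⠀
⠒⠒⠒⣿⠒⣿⣾⠂⣿⠀⠀⠀
⠒⣿⠴⣿⠒⠒⠴⠂⠒⠀⠀⠀
⠀⠒⠴⠂⣿⠴⠿⠿⠿⠀⠀⠀
⠀⠀⠀⠀⠀⠀⠀⠀⠀⠀⠀⠀
⠀⠀⠀⠀⠀⠀⠀⠀⠀⠀⠀⠀
⠀⠀⠀⠀⠀⠀⠀⠀⠀⠀⠀⠀

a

⠀⠀⠒⠂⠒⠂⠴⠒⠀⠀⠀⠀
⠀⠀⣿⠴⠂⠒⠒⠒⠀⠀⠀⠀
⠀⣿⠂⠒⠒⠒⠿⠂⠀⠀⠀⠀
⠀⠂⠒⠒⠒⠂⣿⠂⠀⠀⠀⠀
⠀⠒⠂⠂⠂⠒⠒⠒⠒⠒⠀⠀
⠀⠒⠴⠒⠂⠒⣿⠂⠒⠒⠀⠀
⠀⠒⠒⠒⣿⠒⣾⠒⠂⣿⠀⠀
⠀⠒⣿⠴⣿⠒⠒⠴⠂⠒⠀⠀
⠀⠀⠒⠴⠂⣿⠴⠿⠿⠿⠀⠀
⠀⠀⠀⠀⠀⠀⠀⠀⠀⠀⠀⠀
⠀⠀⠀⠀⠀⠀⠀⠀⠀⠀⠀⠀
⠀⠀⠀⠀⠀⠀⠀⠀⠀⠀⠀⠀

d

⠀⠒⠂⠒⠂⠴⠒⠀⠀⠀⠀⠀
⠀⣿⠴⠂⠒⠒⠒⠀⠀⠀⠀⠀
⣿⠂⠒⠒⠒⠿⠂⠀⠀⠀⠀⠀
⠂⠒⠒⠒⠂⣿⠂⠀⠀⠀⠀⠀
⠒⠂⠂⠂⠒⠒⠒⠒⠒⠀⠀⠀
⠒⠴⠒⠂⠒⣿⠂⠒⠒⠀⠀⠀
⠒⠒⠒⣿⠒⣿⣾⠂⣿⠀⠀⠀
⠒⣿⠴⣿⠒⠒⠴⠂⠒⠀⠀⠀
⠀⠒⠴⠂⣿⠴⠿⠿⠿⠀⠀⠀
⠀⠀⠀⠀⠀⠀⠀⠀⠀⠀⠀⠀
⠀⠀⠀⠀⠀⠀⠀⠀⠀⠀⠀⠀
⠀⠀⠀⠀⠀⠀⠀⠀⠀⠀⠀⠀

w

⠀⠀⠂⠒⠒⠿⠂⠀⠀⠀⠀⠀
⠀⠒⠂⠒⠂⠴⠒⠀⠀⠀⠀⠀
⠀⣿⠴⠂⠒⠒⠒⠀⠀⠀⠀⠀
⣿⠂⠒⠒⠒⠿⠂⠀⠀⠀⠀⠀
⠂⠒⠒⠒⠂⣿⠂⣿⠿⠀⠀⠀
⠒⠂⠂⠂⠒⠒⠒⠒⠒⠀⠀⠀
⠒⠴⠒⠂⠒⣿⣾⠒⠒⠀⠀⠀
⠒⠒⠒⣿⠒⣿⠒⠂⣿⠀⠀⠀
⠒⣿⠴⣿⠒⠒⠴⠂⠒⠀⠀⠀
⠀⠒⠴⠂⣿⠴⠿⠿⠿⠀⠀⠀
⠀⠀⠀⠀⠀⠀⠀⠀⠀⠀⠀⠀
⠀⠀⠀⠀⠀⠀⠀⠀⠀⠀⠀⠀

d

⠀⠂⠒⠒⠿⠂⠀⠀⠀⠀⠀⠀
⠒⠂⠒⠂⠴⠒⠀⠀⠀⠀⠀⠀
⣿⠴⠂⠒⠒⠒⠀⠀⠀⠀⠀⠀
⠂⠒⠒⠒⠿⠂⠀⠀⠀⠀⠀⠀
⠒⠒⠒⠂⣿⠂⣿⠿⠿⠀⠀⠀
⠂⠂⠂⠒⠒⠒⠒⠒⠂⠀⠀⠀
⠴⠒⠂⠒⣿⠂⣾⠒⠂⠀⠀⠀
⠒⠒⣿⠒⣿⠒⠂⣿⠒⠀⠀⠀
⣿⠴⣿⠒⠒⠴⠂⠒⠂⠀⠀⠀
⠒⠴⠂⣿⠴⠿⠿⠿⠀⠀⠀⠀
⠀⠀⠀⠀⠀⠀⠀⠀⠀⠀⠀⠀
⠀⠀⠀⠀⠀⠀⠀⠀⠀⠀⠀⠀

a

⠀⠀⠂⠒⠒⠿⠂⠀⠀⠀⠀⠀
⠀⠒⠂⠒⠂⠴⠒⠀⠀⠀⠀⠀
⠀⣿⠴⠂⠒⠒⠒⠀⠀⠀⠀⠀
⣿⠂⠒⠒⠒⠿⠂⠀⠀⠀⠀⠀
⠂⠒⠒⠒⠂⣿⠂⣿⠿⠿⠀⠀
⠒⠂⠂⠂⠒⠒⠒⠒⠒⠂⠀⠀
⠒⠴⠒⠂⠒⣿⣾⠒⠒⠂⠀⠀
⠒⠒⠒⣿⠒⣿⠒⠂⣿⠒⠀⠀
⠒⣿⠴⣿⠒⠒⠴⠂⠒⠂⠀⠀
⠀⠒⠴⠂⣿⠴⠿⠿⠿⠀⠀⠀
⠀⠀⠀⠀⠀⠀⠀⠀⠀⠀⠀⠀
⠀⠀⠀⠀⠀⠀⠀⠀⠀⠀⠀⠀

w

⠀⠀⠀⠀⠀⠀⠀⠀⠀⠀⠀⠀
⠀⠀⠂⠒⠒⠿⠂⠀⠀⠀⠀⠀
⠀⠒⠂⠒⠂⠴⠒⠀⠀⠀⠀⠀
⠀⣿⠴⠂⠒⠒⠒⠀⠀⠀⠀⠀
⣿⠂⠒⠒⠒⠿⠂⣿⠴⠀⠀⠀
⠂⠒⠒⠒⠂⣿⠂⣿⠿⠿⠀⠀
⠒⠂⠂⠂⠒⠒⣾⠒⠒⠂⠀⠀
⠒⠴⠒⠂⠒⣿⠂⠒⠒⠂⠀⠀
⠒⠒⠒⣿⠒⣿⠒⠂⣿⠒⠀⠀
⠒⣿⠴⣿⠒⠒⠴⠂⠒⠂⠀⠀
⠀⠒⠴⠂⣿⠴⠿⠿⠿⠀⠀⠀
⠀⠀⠀⠀⠀⠀⠀⠀⠀⠀⠀⠀

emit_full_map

⠀⠀⠂⠒⠒⠿⠂⠀⠀⠀
⠀⠒⠂⠒⠂⠴⠒⠀⠀⠀
⠀⣿⠴⠂⠒⠒⠒⠀⠀⠀
⣿⠂⠒⠒⠒⠿⠂⣿⠴⠀
⠂⠒⠒⠒⠂⣿⠂⣿⠿⠿
⠒⠂⠂⠂⠒⠒⣾⠒⠒⠂
⠒⠴⠒⠂⠒⣿⠂⠒⠒⠂
⠒⠒⠒⣿⠒⣿⠒⠂⣿⠒
⠒⣿⠴⣿⠒⠒⠴⠂⠒⠂
⠀⠒⠴⠂⣿⠴⠿⠿⠿⠀
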